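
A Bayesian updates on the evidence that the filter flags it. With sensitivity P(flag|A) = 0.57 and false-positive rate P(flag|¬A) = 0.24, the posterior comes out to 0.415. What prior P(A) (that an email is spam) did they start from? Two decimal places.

P(A) = 0.23

Bayes' rule in odds form gives O(A|E) = O(A)·[P(E|A)/P(E|¬A)], hence O(A) = O(A|E)/LR.
Posterior odds = 0.415/(1−0.415) = 0.7094. LR = 0.57/0.24 = 2.3750.
Prior odds = 0.7094/2.3750 = 0.2987, so P(A) = 0.2987/(1+0.2987) ≈ 0.23.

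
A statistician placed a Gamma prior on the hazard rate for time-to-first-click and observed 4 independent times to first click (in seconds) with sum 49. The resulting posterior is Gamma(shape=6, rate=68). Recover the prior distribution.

For an exponential likelihood with a Gamma(α, β) prior on the rate, n observations with total T give posterior Gamma(α+n, β+T).
So α = 6 − 4 = 2 and β = 68 − 49 = 19.

Gamma(shape=2, rate=19)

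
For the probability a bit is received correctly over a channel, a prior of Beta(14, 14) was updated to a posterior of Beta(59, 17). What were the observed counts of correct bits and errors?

Beta is conjugate to the binomial likelihood: posterior = Beta(α+s, β+f).
So s = 59 − 14 = 45 and f = 17 − 14 = 3.

45 correct bits and 3 errors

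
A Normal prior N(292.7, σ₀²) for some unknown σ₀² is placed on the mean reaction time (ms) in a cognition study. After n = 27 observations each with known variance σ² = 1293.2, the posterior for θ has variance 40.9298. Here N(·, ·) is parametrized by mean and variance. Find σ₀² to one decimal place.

σ₀² = 281.4

Posterior precision equals prior precision plus data precision: 1/σ_n² = 1/σ₀² + n/σ².
So 1/σ₀² = 1/40.9298 − 27/1293.2 = 0.024432 − 0.020878 = 0.003554.
Hence σ₀² = 1/0.003554 ≈ 281.4.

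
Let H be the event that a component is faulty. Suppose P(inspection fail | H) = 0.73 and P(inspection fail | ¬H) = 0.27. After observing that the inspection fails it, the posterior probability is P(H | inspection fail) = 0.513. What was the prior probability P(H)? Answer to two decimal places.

In odds form, posterior odds = prior odds × likelihood ratio, so prior odds = posterior odds ÷ LR.
Posterior odds = 0.513/(1−0.513) = 1.0534. LR = 0.73/0.27 = 2.7037.
Prior odds = 1.0534/2.7037 = 0.3896, so P(H) = 0.3896/(1+0.3896) ≈ 0.28.

P(H) = 0.28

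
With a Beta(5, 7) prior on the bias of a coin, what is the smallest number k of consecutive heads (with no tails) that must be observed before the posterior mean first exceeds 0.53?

k = 3

After k heads and 0 tails the posterior is Beta(5+k, 7), with mean (5+k)/(5+7+k).
Set (5+k)/(12+k) > 0.53 and solve: k > (0.53·12 − 5)/(1 − 0.53) = 2.894.
The smallest integer exceeding 2.894 is 3, and checking k=3: (8)/(15) = 0.5333 > 0.53.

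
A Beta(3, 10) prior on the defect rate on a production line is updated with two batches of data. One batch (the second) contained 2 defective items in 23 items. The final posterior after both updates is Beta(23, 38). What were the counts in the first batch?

18 defective items and 7 good items

Sequential conjugate updates are equivalent to a single update on the pooled data, so total successes = posterior α − prior α and total failures = posterior β − prior β.
Total across both batches: 23−3=20 defective items, 38−10=28 good items.
Subtract the second batch: 20−2=18 defective items and 28−21=7 good items.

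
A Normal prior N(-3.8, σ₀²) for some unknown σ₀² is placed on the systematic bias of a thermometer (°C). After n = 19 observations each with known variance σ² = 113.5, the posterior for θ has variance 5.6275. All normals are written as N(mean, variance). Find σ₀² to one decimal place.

For the Normal–Normal model with known σ², precisions add: τ_n = τ₀ + n/σ².
So 1/σ₀² = 1/5.6275 − 19/113.5 = 0.177699 − 0.167401 = 0.010298.
Hence σ₀² = 1/0.010298 ≈ 97.1.

σ₀² = 97.1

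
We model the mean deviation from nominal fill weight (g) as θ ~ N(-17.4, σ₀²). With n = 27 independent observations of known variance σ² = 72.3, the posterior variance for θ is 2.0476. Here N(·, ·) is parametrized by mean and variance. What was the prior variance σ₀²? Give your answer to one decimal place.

Posterior precision equals prior precision plus data precision: 1/σ_n² = 1/σ₀² + n/σ².
So 1/σ₀² = 1/2.0476 − 27/72.3 = 0.488377 − 0.373444 = 0.114933.
Hence σ₀² = 1/0.114933 ≈ 8.7.

σ₀² = 8.7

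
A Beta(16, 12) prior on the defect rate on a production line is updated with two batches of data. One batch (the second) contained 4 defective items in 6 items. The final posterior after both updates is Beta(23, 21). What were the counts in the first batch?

Because Beta–binomial updating is additive in the counts, the combined data contributed (α_post−α_prior, β_post−β_prior) successes and failures.
Total across both batches: 23−16=7 defective items, 21−12=9 good items.
Subtract the second batch: 7−4=3 defective items and 9−2=7 good items.

3 defective items and 7 good items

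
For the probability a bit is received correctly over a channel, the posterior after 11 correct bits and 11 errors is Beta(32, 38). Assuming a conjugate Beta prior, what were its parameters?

Beta(21, 27)

Beta is conjugate to the binomial likelihood: posterior = Beta(α+s, β+f).
So α = 32 − 11 = 21 and β = 38 − 11 = 27.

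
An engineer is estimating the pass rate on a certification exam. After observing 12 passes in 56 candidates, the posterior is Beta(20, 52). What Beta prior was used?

Beta(8, 8)

A Beta(a, b) prior with s successes and f failures in binomial data gives a Beta(a+s, b+f) posterior.
So a = 20 − 12 = 8 and b = 52 − 44 = 8.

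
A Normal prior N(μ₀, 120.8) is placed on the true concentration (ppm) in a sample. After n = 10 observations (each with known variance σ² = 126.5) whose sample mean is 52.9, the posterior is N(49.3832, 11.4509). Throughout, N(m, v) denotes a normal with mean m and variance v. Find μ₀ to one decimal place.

μ₀ = 15.8

The posterior mean is a precision-weighted average: μ_n = (τ₀μ₀ + τ_data·x̄)/(τ₀+τ_data), with τ₀=1/σ₀² and τ_data=n/σ².
Here τ₀ = 1/120.8 = 0.008278 and τ_data = 10/126.5 = 0.079051, so τ_n = 0.087329.
Rearranging for μ₀: μ₀ = (μ_n·τ_n − τ_data·x̄)/τ₀ = (49.3832·0.087329 − 0.079051·52.9) / 0.008278 = 0.130788/0.008278 ≈ 15.8.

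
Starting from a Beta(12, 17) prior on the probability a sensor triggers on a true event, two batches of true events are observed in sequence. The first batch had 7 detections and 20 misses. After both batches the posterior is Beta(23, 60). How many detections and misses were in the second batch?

4 detections and 23 misses

Because Beta–binomial updating is additive in the counts, the combined data contributed (α_post−α_prior, β_post−β_prior) successes and failures.
Total across both batches: 23−12=11 detections, 60−17=43 misses.
Subtract the first batch: 11−7=4 detections and 43−20=23 misses.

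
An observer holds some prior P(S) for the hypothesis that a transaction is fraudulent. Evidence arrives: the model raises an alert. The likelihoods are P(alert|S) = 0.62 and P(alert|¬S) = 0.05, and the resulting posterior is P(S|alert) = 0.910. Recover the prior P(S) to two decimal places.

Bayes' rule in odds form gives O(S|E) = O(S)·[P(E|S)/P(E|¬S)], hence O(S) = O(S|E)/LR.
Posterior odds = 0.910/(1−0.910) = 10.1111. LR = 0.62/0.05 = 12.4000.
Prior odds = 10.1111/12.4000 = 0.8154, so P(S) = 0.8154/(1+0.8154) ≈ 0.45.

P(S) = 0.45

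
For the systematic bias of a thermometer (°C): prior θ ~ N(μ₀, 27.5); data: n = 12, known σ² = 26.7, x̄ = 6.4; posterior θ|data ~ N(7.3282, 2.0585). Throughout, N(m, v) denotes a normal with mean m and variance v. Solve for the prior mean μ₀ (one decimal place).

The posterior mean is a precision-weighted average: μ_n = (τ₀μ₀ + τ_data·x̄)/(τ₀+τ_data), with τ₀=1/σ₀² and τ_data=n/σ².
Here τ₀ = 1/27.5 = 0.036364 and τ_data = 12/26.7 = 0.449438, so τ_n = 0.485802.
Rearranging for μ₀: μ₀ = (μ_n·τ_n − τ_data·x̄)/τ₀ = (7.3282·0.485802 − 0.449438·6.4) / 0.036364 = 0.683651/0.036364 ≈ 18.8.

μ₀ = 18.8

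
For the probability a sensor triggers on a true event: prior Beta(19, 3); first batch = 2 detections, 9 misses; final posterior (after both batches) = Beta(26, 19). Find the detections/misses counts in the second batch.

Because Beta–binomial updating is additive in the counts, the combined data contributed (α_post−α_prior, β_post−β_prior) successes and failures.
Total across both batches: 26−19=7 detections, 19−3=16 misses.
Subtract the first batch: 7−2=5 detections and 16−9=7 misses.

5 detections and 7 misses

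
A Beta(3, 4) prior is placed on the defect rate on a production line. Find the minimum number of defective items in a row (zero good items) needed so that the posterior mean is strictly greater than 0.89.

After k defective items and 0 good items the posterior is Beta(3+k, 4), with mean (3+k)/(3+4+k).
Set (3+k)/(7+k) > 0.89 and solve: k > (0.89·7 − 3)/(1 − 0.89) = 29.364.
The smallest integer exceeding 29.364 is 30.

k = 30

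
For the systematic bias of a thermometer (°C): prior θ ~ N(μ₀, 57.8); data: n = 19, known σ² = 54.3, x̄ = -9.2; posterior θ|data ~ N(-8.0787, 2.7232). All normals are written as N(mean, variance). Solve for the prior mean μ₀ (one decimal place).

μ₀ = 14.6

The posterior mean is a precision-weighted average: μ_n = (τ₀μ₀ + τ_data·x̄)/(τ₀+τ_data), with τ₀=1/σ₀² and τ_data=n/σ².
Here τ₀ = 1/57.8 = 0.017301 and τ_data = 19/54.3 = 0.349908, so τ_n = 0.367209.
Rearranging for μ₀: μ₀ = (μ_n·τ_n − τ_data·x̄)/τ₀ = (-8.0787·0.367209 − 0.349908·-9.2) / 0.017301 = 0.252582/0.017301 ≈ 14.6.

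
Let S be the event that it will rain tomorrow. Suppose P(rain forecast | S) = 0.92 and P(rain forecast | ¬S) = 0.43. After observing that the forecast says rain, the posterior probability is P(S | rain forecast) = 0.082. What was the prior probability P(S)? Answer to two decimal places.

Bayes' rule in odds form gives O(S|E) = O(S)·[P(E|S)/P(E|¬S)], hence O(S) = O(S|E)/LR.
Posterior odds = 0.082/(1−0.082) = 0.0893. LR = 0.92/0.43 = 2.1395.
Prior odds = 0.0893/2.1395 = 0.0417, so P(S) = 0.0417/(1+0.0417) ≈ 0.04.

P(S) = 0.04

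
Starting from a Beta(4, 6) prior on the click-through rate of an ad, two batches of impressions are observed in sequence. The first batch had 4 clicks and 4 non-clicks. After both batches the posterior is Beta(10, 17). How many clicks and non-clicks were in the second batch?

2 clicks and 7 non-clicks

Because Beta–binomial updating is additive in the counts, the combined data contributed (α_post−α_prior, β_post−β_prior) successes and failures.
Total across both batches: 10−4=6 clicks, 17−6=11 non-clicks.
Subtract the first batch: 6−4=2 clicks and 11−4=7 non-clicks.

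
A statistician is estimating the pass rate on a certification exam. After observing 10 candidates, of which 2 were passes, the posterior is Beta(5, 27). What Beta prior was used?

A Beta(a, b) prior with s successes and f failures in binomial data gives a Beta(a+s, b+f) posterior.
Subtract the data counts: 5−2=3, 27−8=19.

Beta(3, 19)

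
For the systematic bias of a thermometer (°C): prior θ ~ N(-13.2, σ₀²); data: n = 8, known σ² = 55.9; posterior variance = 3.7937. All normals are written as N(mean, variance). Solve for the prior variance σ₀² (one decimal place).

For the Normal–Normal model with known σ², precisions add: τ_n = τ₀ + n/σ².
So 1/σ₀² = 1/3.7937 − 8/55.9 = 0.263595 − 0.143113 = 0.120482.
Hence σ₀² = 1/0.120482 ≈ 8.3.

σ₀² = 8.3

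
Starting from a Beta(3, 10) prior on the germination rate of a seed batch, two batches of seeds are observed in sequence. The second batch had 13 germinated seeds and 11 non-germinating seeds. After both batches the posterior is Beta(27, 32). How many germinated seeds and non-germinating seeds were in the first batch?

Because Beta–binomial updating is additive in the counts, the combined data contributed (α_post−α_prior, β_post−β_prior) successes and failures.
Total across both batches: 27−3=24 germinated seeds, 32−10=22 non-germinating seeds.
Subtract the second batch: 24−13=11 germinated seeds and 22−11=11 non-germinating seeds.

11 germinated seeds and 11 non-germinating seeds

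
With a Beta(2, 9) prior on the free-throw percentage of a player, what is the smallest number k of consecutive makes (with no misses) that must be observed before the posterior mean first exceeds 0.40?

k = 5

After k makes and 0 misses the posterior is Beta(2+k, 9), with mean (2+k)/(2+9+k).
Set (2+k)/(11+k) > 0.40 and solve: k > (0.40·11 − 2)/(1 − 0.40) = 4.000.
The smallest integer exceeding 4.000 is 5, and checking k=5: (7)/(16) = 0.4375 > 0.40.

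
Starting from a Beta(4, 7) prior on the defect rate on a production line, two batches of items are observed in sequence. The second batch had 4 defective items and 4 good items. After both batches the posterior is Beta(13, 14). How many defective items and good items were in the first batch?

5 defective items and 3 good items

Sequential conjugate updates are equivalent to a single update on the pooled data, so total successes = posterior α − prior α and total failures = posterior β − prior β.
Total across both batches: 13−4=9 defective items, 14−7=7 good items.
Subtract the second batch: 9−4=5 defective items and 7−4=3 good items.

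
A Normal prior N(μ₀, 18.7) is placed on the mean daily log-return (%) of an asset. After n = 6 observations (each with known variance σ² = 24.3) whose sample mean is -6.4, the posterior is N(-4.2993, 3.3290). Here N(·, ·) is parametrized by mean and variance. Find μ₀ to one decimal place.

With known observation variance, the Normal–Normal posterior has precision τ_n = τ₀ + n/σ² and mean μ_n = (τ₀μ₀ + (n/σ²)x̄)/τ_n.
Here τ₀ = 1/18.7 = 0.053476 and τ_data = 6/24.3 = 0.246914, so τ_n = 0.300390.
Rearranging for μ₀: μ₀ = (μ_n·τ_n − τ_data·x̄)/τ₀ = (-4.2993·0.300390 − 0.246914·-6.4) / 0.053476 = 0.288783/0.053476 ≈ 5.4.

μ₀ = 5.4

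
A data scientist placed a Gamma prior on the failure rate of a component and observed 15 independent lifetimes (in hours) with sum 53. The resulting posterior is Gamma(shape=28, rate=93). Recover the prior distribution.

For an exponential likelihood with a Gamma(α, β) prior on the rate, n observations with total T give posterior Gamma(α+n, β+T).
So α = 28 − 15 = 13 and β = 93 − 53 = 40.

Gamma(shape=13, rate=40)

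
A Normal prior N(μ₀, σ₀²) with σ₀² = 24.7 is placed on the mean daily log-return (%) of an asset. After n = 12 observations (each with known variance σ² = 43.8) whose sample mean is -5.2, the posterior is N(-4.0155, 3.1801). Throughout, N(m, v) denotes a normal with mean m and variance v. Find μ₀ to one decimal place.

With known observation variance, the Normal–Normal posterior has precision τ_n = τ₀ + n/σ² and mean μ_n = (τ₀μ₀ + (n/σ²)x̄)/τ_n.
Here τ₀ = 1/24.7 = 0.040486 and τ_data = 12/43.8 = 0.273973, so τ_n = 0.314459.
Rearranging for μ₀: μ₀ = (μ_n·τ_n − τ_data·x̄)/τ₀ = (-4.0155·0.314459 − 0.273973·-5.2) / 0.040486 = 0.161949/0.040486 ≈ 4.0.

μ₀ = 4.0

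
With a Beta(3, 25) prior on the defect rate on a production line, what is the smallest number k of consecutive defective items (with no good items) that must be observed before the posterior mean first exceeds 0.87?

k = 165

After k defective items and 0 good items the posterior is Beta(3+k, 25), with mean (3+k)/(3+25+k).
Set (3+k)/(28+k) > 0.87 and solve: k > (0.87·28 − 3)/(1 − 0.87) = 164.308.
The smallest integer exceeding 164.308 is 165.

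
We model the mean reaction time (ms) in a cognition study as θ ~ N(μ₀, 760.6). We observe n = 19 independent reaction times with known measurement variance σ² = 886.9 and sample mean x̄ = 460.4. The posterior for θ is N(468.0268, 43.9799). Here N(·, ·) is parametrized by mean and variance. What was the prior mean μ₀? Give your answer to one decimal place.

μ₀ = 592.3

The posterior mean is a precision-weighted average: μ_n = (τ₀μ₀ + τ_data·x̄)/(τ₀+τ_data), with τ₀=1/σ₀² and τ_data=n/σ².
Here τ₀ = 1/760.6 = 0.001315 and τ_data = 19/886.9 = 0.021423, so τ_n = 0.022738.
Rearranging for μ₀: μ₀ = (μ_n·τ_n − τ_data·x̄)/τ₀ = (468.0268·0.022738 − 0.021423·460.4) / 0.001315 = 0.778844/0.001315 ≈ 592.3.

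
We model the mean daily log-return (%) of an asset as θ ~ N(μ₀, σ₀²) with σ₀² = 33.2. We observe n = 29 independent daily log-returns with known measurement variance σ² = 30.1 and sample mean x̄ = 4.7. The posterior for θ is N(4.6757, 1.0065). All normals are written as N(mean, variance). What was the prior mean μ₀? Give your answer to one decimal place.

μ₀ = 3.9

With known observation variance, the Normal–Normal posterior has precision τ_n = τ₀ + n/σ² and mean μ_n = (τ₀μ₀ + (n/σ²)x̄)/τ_n.
Here τ₀ = 1/33.2 = 0.030120 and τ_data = 29/30.1 = 0.963455, so τ_n = 0.993575.
Rearranging for μ₀: μ₀ = (μ_n·τ_n − τ_data·x̄)/τ₀ = (4.6757·0.993575 − 0.963455·4.7) / 0.030120 = 0.117420/0.030120 ≈ 3.9.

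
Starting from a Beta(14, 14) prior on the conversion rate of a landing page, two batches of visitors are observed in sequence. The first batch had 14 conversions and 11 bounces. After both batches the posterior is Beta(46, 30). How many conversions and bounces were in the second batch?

Sequential conjugate updates are equivalent to a single update on the pooled data, so total successes = posterior α − prior α and total failures = posterior β − prior β.
Total across both batches: 46−14=32 conversions, 30−14=16 bounces.
Subtract the first batch: 32−14=18 conversions and 16−11=5 bounces.

18 conversions and 5 bounces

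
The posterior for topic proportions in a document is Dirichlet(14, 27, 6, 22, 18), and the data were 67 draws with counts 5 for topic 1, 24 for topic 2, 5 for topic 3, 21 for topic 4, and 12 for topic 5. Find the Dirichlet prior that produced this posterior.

For a Dirichlet(α) prior with multinomial counts c, the posterior is Dirichlet(α + c) componentwise.
Subtract each count from the matching posterior parameter: 14−5=9, 27−24=3, 6−5=1, 22−21=1, 18−12=6.

Dirichlet(9, 3, 1, 1, 6)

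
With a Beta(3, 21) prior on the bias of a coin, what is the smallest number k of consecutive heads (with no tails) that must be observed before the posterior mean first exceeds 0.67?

k = 40

After k heads and 0 tails the posterior is Beta(3+k, 21), with mean (3+k)/(3+21+k).
Set (3+k)/(24+k) > 0.67 and solve: k > (0.67·24 − 3)/(1 − 0.67) = 39.636.
The smallest integer exceeding 39.636 is 40.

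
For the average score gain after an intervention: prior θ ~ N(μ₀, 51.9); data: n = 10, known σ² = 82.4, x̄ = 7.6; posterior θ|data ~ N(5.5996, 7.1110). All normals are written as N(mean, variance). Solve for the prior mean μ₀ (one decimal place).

With known observation variance, the Normal–Normal posterior has precision τ_n = τ₀ + n/σ² and mean μ_n = (τ₀μ₀ + (n/σ²)x̄)/τ_n.
Here τ₀ = 1/51.9 = 0.019268 and τ_data = 10/82.4 = 0.121359, so τ_n = 0.140627.
Rearranging for μ₀: μ₀ = (μ_n·τ_n − τ_data·x̄)/τ₀ = (5.5996·0.140627 − 0.121359·7.6) / 0.019268 = -0.134873/0.019268 ≈ -7.0.

μ₀ = -7.0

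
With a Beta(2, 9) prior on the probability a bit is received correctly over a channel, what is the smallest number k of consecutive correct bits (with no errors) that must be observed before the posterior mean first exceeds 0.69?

k = 19

After k correct bits and 0 errors the posterior is Beta(2+k, 9), with mean (2+k)/(2+9+k).
Set (2+k)/(11+k) > 0.69 and solve: k > (0.69·11 − 2)/(1 − 0.69) = 18.032.
The smallest integer exceeding 18.032 is 19.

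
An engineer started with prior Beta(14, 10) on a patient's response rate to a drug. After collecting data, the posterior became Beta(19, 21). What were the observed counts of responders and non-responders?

5 responders and 11 non-responders

Beta is conjugate to the binomial likelihood: posterior = Beta(α+s, β+f).
Match parameters: s=19−14=5, f=21−10=11.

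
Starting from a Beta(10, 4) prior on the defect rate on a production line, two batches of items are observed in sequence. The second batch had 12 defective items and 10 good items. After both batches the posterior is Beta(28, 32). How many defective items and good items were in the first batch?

6 defective items and 18 good items

Sequential conjugate updates are equivalent to a single update on the pooled data, so total successes = posterior α − prior α and total failures = posterior β − prior β.
Total across both batches: 28−10=18 defective items, 32−4=28 good items.
Subtract the second batch: 18−12=6 defective items and 28−10=18 good items.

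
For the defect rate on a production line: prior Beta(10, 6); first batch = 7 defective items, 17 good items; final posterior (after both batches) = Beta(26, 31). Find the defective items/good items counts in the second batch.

Because Beta–binomial updating is additive in the counts, the combined data contributed (α_post−α_prior, β_post−β_prior) successes and failures.
Total across both batches: 26−10=16 defective items, 31−6=25 good items.
Subtract the first batch: 16−7=9 defective items and 25−17=8 good items.

9 defective items and 8 good items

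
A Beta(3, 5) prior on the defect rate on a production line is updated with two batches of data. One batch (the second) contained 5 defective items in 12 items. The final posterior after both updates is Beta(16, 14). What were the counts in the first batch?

8 defective items and 2 good items

Because Beta–binomial updating is additive in the counts, the combined data contributed (α_post−α_prior, β_post−β_prior) successes and failures.
Total across both batches: 16−3=13 defective items, 14−5=9 good items.
Subtract the second batch: 13−5=8 defective items and 9−7=2 good items.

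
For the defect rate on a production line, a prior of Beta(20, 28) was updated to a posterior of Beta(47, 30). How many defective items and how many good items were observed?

A Beta(α, β) prior with s successes and f failures in binomial data gives a Beta(α+s, β+f) posterior.
So s = 47 − 20 = 27 and f = 30 − 28 = 2.

27 defective items and 2 good items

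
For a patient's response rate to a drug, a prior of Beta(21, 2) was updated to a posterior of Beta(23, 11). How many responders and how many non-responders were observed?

2 responders and 9 non-responders

Beta is conjugate to the binomial likelihood: posterior = Beta(α+s, β+f).
So s = 23 − 21 = 2 and f = 11 − 2 = 9.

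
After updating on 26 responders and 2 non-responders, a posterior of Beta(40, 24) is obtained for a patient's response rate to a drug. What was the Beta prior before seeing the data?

A Beta(α, β) prior with s successes and f failures in binomial data gives a Beta(α+s, β+f) posterior.
So α = 40 − 26 = 14 and β = 24 − 2 = 22.

Beta(14, 22)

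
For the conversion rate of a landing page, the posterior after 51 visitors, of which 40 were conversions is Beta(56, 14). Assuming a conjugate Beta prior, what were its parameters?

Beta(16, 3)

Under Beta–binomial conjugacy the posterior parameters are (α+s, β+f).
So α = 56 − 40 = 16 and β = 14 − 11 = 3.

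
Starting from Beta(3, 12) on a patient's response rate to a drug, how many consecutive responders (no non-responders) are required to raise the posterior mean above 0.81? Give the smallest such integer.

After k responders and 0 non-responders the posterior is Beta(3+k, 12), with mean (3+k)/(3+12+k).
Set (3+k)/(15+k) > 0.81 and solve: k > (0.81·15 − 3)/(1 − 0.81) = 48.158.
The smallest integer exceeding 48.158 is 49, and checking k=49: (52)/(64) = 0.8125 > 0.81.

k = 49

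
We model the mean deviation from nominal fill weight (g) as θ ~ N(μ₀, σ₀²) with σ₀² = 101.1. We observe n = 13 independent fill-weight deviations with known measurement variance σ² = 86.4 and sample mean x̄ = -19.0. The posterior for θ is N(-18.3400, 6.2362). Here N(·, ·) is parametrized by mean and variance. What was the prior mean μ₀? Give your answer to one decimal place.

μ₀ = -8.3

The posterior mean is a precision-weighted average: μ_n = (τ₀μ₀ + τ_data·x̄)/(τ₀+τ_data), with τ₀=1/σ₀² and τ_data=n/σ².
Here τ₀ = 1/101.1 = 0.009891 and τ_data = 13/86.4 = 0.150463, so τ_n = 0.160354.
Rearranging for μ₀: μ₀ = (μ_n·τ_n − τ_data·x̄)/τ₀ = (-18.3400·0.160354 − 0.150463·-19.0) / 0.009891 = -0.082095/0.009891 ≈ -8.3.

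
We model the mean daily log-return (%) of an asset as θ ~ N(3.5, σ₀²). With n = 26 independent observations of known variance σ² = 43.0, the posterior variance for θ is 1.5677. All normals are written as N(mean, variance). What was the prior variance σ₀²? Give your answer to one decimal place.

Posterior precision equals prior precision plus data precision: 1/σ_n² = 1/σ₀² + n/σ².
So 1/σ₀² = 1/1.5677 − 26/43.0 = 0.637877 − 0.604651 = 0.033226.
Hence σ₀² = 1/0.033226 ≈ 30.1.

σ₀² = 30.1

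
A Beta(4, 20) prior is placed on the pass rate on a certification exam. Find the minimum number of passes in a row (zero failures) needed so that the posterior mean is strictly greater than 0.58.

k = 24

After k passes and 0 failures the posterior is Beta(4+k, 20), with mean (4+k)/(4+20+k).
Set (4+k)/(24+k) > 0.58 and solve: k > (0.58·24 − 4)/(1 − 0.58) = 23.619.
The smallest integer exceeding 23.619 is 24.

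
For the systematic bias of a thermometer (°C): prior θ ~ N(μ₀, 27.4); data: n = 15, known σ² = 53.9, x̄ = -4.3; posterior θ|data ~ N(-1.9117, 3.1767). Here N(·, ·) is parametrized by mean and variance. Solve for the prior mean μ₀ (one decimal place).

The posterior mean is a precision-weighted average: μ_n = (τ₀μ₀ + τ_data·x̄)/(τ₀+τ_data), with τ₀=1/σ₀² and τ_data=n/σ².
Here τ₀ = 1/27.4 = 0.036496 and τ_data = 15/53.9 = 0.278293, so τ_n = 0.314789.
Rearranging for μ₀: μ₀ = (μ_n·τ_n − τ_data·x̄)/τ₀ = (-1.9117·0.314789 − 0.278293·-4.3) / 0.036496 = 0.594878/0.036496 ≈ 16.3.

μ₀ = 16.3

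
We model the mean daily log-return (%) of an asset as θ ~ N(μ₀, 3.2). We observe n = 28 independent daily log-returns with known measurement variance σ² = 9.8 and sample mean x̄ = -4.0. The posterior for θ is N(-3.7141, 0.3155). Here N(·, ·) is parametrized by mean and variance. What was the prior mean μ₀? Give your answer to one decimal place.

μ₀ = -1.1

With known observation variance, the Normal–Normal posterior has precision τ_n = τ₀ + n/σ² and mean μ_n = (τ₀μ₀ + (n/σ²)x̄)/τ_n.
Here τ₀ = 1/3.2 = 0.312500 and τ_data = 28/9.8 = 2.857143, so τ_n = 3.169643.
Rearranging for μ₀: μ₀ = (μ_n·τ_n − τ_data·x̄)/τ₀ = (-3.7141·3.169643 − 2.857143·-4.0) / 0.312500 = -0.343799/0.312500 ≈ -1.1.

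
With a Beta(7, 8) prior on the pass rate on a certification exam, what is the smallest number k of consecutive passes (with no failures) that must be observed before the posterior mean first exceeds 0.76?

k = 19

After k passes and 0 failures the posterior is Beta(7+k, 8), with mean (7+k)/(7+8+k).
Set (7+k)/(15+k) > 0.76 and solve: k > (0.76·15 − 7)/(1 − 0.76) = 18.333.
The smallest integer exceeding 18.333 is 19, and checking k=19: (26)/(34) = 0.7647 > 0.76.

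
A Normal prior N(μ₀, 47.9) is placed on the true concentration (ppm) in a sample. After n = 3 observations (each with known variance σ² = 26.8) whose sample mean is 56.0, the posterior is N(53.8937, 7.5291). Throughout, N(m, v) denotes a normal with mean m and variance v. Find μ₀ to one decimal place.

μ₀ = 42.6

With known observation variance, the Normal–Normal posterior has precision τ_n = τ₀ + n/σ² and mean μ_n = (τ₀μ₀ + (n/σ²)x̄)/τ_n.
Here τ₀ = 1/47.9 = 0.020877 and τ_data = 3/26.8 = 0.111940, so τ_n = 0.132817.
Rearranging for μ₀: μ₀ = (μ_n·τ_n − τ_data·x̄)/τ₀ = (53.8937·0.132817 − 0.111940·56.0) / 0.020877 = 0.889360/0.020877 ≈ 42.6.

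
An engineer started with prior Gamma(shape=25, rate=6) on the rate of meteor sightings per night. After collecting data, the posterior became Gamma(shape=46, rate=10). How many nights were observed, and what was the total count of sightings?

Gamma–Poisson conjugacy: posterior shape = α + Σxᵢ, posterior rate = β + n.
Matching: Σxᵢ = 46 − 25 = 21 and n = 10 − 6 = 4.

n = 4 nights with total 21 sightings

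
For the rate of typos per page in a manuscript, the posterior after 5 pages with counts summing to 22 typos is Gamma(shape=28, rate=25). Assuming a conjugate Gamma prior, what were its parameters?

Gamma(shape=6, rate=20)

Gamma–Poisson conjugacy: posterior shape = α + Σxᵢ, posterior rate = β + n.
So α = 28 − 22 = 6 and β = 25 − 5 = 20.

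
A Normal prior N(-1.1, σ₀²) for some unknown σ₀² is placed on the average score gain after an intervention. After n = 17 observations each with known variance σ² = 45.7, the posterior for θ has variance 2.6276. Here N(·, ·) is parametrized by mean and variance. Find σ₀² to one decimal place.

σ₀² = 116.5

Posterior precision equals prior precision plus data precision: 1/σ_n² = 1/σ₀² + n/σ².
So 1/σ₀² = 1/2.6276 − 17/45.7 = 0.380575 − 0.371991 = 0.008584.
Hence σ₀² = 1/0.008584 ≈ 116.5.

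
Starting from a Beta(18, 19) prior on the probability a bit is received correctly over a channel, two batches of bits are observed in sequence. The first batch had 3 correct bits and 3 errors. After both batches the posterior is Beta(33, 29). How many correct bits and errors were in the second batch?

12 correct bits and 7 errors

Sequential conjugate updates are equivalent to a single update on the pooled data, so total successes = posterior α − prior α and total failures = posterior β − prior β.
Total across both batches: 33−18=15 correct bits, 29−19=10 errors.
Subtract the first batch: 15−3=12 correct bits and 10−3=7 errors.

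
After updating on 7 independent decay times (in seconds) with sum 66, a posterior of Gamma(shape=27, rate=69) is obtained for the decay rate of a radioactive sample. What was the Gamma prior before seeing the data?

For an exponential likelihood with a Gamma(α, β) prior on the rate, n observations with total T give posterior Gamma(α+n, β+T).
So α = 27 − 7 = 20 and β = 69 − 66 = 3.

Gamma(shape=20, rate=3)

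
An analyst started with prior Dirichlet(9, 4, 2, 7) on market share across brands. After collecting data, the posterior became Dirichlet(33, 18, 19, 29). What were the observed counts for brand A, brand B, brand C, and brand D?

For a Dirichlet(α) prior with multinomial counts c, the posterior is Dirichlet(α + c) componentwise.
Counts are posterior − prior componentwise: 33−9=24, 18−4=14, 19−2=17, 29−7=22.

counts (24, 14, 17, 22)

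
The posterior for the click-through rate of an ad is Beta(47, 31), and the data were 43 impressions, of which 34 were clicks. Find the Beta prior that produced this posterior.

Beta(13, 22)

Beta is conjugate to the binomial likelihood: posterior = Beta(α+s, β+f).
So α = 47 − 34 = 13 and β = 31 − 9 = 22.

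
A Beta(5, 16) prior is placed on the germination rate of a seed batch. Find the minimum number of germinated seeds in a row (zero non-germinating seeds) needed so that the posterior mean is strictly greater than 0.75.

After k germinated seeds and 0 non-germinating seeds the posterior is Beta(5+k, 16), with mean (5+k)/(5+16+k).
Set (5+k)/(21+k) > 0.75 and solve: k > (0.75·21 − 5)/(1 − 0.75) = 43.000.
The smallest integer exceeding 43.000 is 44.

k = 44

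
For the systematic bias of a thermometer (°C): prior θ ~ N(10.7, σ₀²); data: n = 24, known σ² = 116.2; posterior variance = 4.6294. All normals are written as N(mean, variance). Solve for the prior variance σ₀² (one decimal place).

For the Normal–Normal model with known σ², precisions add: τ_n = τ₀ + n/σ².
So 1/σ₀² = 1/4.6294 − 24/116.2 = 0.216011 − 0.206540 = 0.009471.
Hence σ₀² = 1/0.009471 ≈ 105.6.

σ₀² = 105.6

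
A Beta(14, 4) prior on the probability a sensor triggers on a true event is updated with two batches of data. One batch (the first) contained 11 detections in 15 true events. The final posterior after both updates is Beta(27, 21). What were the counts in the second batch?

2 detections and 13 misses

Because Beta–binomial updating is additive in the counts, the combined data contributed (α_post−α_prior, β_post−β_prior) successes and failures.
Total across both batches: 27−14=13 detections, 21−4=17 misses.
Subtract the first batch: 13−11=2 detections and 17−4=13 misses.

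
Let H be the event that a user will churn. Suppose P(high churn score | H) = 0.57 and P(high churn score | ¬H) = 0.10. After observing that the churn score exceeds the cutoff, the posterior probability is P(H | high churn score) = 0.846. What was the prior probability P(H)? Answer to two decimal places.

P(H) = 0.49

In odds form, posterior odds = prior odds × likelihood ratio, so prior odds = posterior odds ÷ LR.
Posterior odds = 0.846/(1−0.846) = 5.4935. LR = 0.57/0.10 = 5.7000.
Prior odds = 5.4935/5.7000 = 0.9638, so P(H) = 0.9638/(1+0.9638) ≈ 0.49.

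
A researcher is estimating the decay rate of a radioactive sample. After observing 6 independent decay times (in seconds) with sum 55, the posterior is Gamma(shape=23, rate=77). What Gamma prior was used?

Gamma–exponential conjugacy: posterior shape = α + n, posterior rate = β + Σtᵢ.
So α = 23 − 6 = 17 and β = 77 − 55 = 22.

Gamma(shape=17, rate=22)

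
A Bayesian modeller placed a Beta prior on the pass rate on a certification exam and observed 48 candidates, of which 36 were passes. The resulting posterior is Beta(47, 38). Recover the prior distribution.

Beta(11, 26)

Beta is conjugate to the binomial likelihood: posterior = Beta(a+s, b+f).
Subtract the data counts: 47−36=11, 38−12=26.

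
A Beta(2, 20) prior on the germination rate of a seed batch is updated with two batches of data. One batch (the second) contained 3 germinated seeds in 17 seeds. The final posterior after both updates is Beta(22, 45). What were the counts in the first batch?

Sequential conjugate updates are equivalent to a single update on the pooled data, so total successes = posterior α − prior α and total failures = posterior β − prior β.
Total across both batches: 22−2=20 germinated seeds, 45−20=25 non-germinating seeds.
Subtract the second batch: 20−3=17 germinated seeds and 25−14=11 non-germinating seeds.

17 germinated seeds and 11 non-germinating seeds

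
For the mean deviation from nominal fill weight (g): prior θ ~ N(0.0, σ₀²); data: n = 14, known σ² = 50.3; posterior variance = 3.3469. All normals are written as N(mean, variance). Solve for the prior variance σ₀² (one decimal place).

Posterior precision equals prior precision plus data precision: 1/σ_n² = 1/σ₀² + n/σ².
So 1/σ₀² = 1/3.3469 − 14/50.3 = 0.298784 − 0.278330 = 0.020454.
Hence σ₀² = 1/0.020454 ≈ 48.9.

σ₀² = 48.9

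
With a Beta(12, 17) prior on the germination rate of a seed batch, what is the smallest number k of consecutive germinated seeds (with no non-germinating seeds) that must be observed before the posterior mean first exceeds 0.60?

k = 14

After k germinated seeds and 0 non-germinating seeds the posterior is Beta(12+k, 17), with mean (12+k)/(12+17+k).
Set (12+k)/(29+k) > 0.60 and solve: k > (0.60·29 − 12)/(1 − 0.60) = 13.500.
The smallest integer exceeding 13.500 is 14, and checking k=14: (26)/(43) = 0.6047 > 0.60.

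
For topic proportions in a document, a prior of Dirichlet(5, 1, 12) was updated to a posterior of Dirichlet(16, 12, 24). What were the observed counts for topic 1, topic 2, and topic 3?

counts (11, 11, 12)

For a Dirichlet(α) prior with multinomial counts c, the posterior is Dirichlet(α + c) componentwise.
Counts are posterior − prior componentwise: 16−5=11, 12−1=11, 24−12=12.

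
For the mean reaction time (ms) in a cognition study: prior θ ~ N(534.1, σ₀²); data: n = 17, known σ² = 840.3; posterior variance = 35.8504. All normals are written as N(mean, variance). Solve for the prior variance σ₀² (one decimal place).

σ₀² = 130.5

For the Normal–Normal model with known σ², precisions add: τ_n = τ₀ + n/σ².
So 1/σ₀² = 1/35.8504 − 17/840.3 = 0.027894 − 0.020231 = 0.007663.
Hence σ₀² = 1/0.007663 ≈ 130.5.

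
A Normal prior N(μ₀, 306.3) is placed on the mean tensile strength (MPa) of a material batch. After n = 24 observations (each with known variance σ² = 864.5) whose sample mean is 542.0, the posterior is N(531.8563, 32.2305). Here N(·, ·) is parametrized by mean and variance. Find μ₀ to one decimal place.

μ₀ = 445.6

The posterior mean is a precision-weighted average: μ_n = (τ₀μ₀ + τ_data·x̄)/(τ₀+τ_data), with τ₀=1/σ₀² and τ_data=n/σ².
Here τ₀ = 1/306.3 = 0.003265 and τ_data = 24/864.5 = 0.027762, so τ_n = 0.031027.
Rearranging for μ₀: μ₀ = (μ_n·τ_n − τ_data·x̄)/τ₀ = (531.8563·0.031027 − 0.027762·542.0) / 0.003265 = 1.454901/0.003265 ≈ 445.6.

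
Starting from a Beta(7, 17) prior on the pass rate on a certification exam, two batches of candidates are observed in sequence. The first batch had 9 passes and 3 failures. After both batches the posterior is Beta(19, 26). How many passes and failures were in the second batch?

3 passes and 6 failures

Sequential conjugate updates are equivalent to a single update on the pooled data, so total successes = posterior α − prior α and total failures = posterior β − prior β.
Total across both batches: 19−7=12 passes, 26−17=9 failures.
Subtract the first batch: 12−9=3 passes and 9−3=6 failures.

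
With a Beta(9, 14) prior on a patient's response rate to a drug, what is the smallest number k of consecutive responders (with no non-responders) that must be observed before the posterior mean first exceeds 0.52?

After k responders and 0 non-responders the posterior is Beta(9+k, 14), with mean (9+k)/(9+14+k).
Set (9+k)/(23+k) > 0.52 and solve: k > (0.52·23 − 9)/(1 − 0.52) = 6.167.
The smallest integer exceeding 6.167 is 7, and checking k=7: (16)/(30) = 0.5333 > 0.52.

k = 7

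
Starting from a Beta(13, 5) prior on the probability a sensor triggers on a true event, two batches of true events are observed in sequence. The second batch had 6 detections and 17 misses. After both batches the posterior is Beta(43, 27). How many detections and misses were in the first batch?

Sequential conjugate updates are equivalent to a single update on the pooled data, so total successes = posterior α − prior α and total failures = posterior β − prior β.
Total across both batches: 43−13=30 detections, 27−5=22 misses.
Subtract the second batch: 30−6=24 detections and 22−17=5 misses.

24 detections and 5 misses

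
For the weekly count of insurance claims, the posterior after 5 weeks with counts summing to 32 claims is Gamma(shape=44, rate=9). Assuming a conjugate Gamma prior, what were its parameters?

A Gamma(α, β) prior (rate parametrization) on a Poisson rate with n observations summing to S gives posterior Gamma(α+S, β+n).
So α = 44 − 32 = 12 and β = 9 − 5 = 4.

Gamma(shape=12, rate=4)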